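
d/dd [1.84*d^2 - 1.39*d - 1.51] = 3.68*d - 1.39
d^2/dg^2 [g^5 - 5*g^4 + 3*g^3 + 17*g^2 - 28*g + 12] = 20*g^3 - 60*g^2 + 18*g + 34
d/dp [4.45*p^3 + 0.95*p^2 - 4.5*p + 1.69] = 13.35*p^2 + 1.9*p - 4.5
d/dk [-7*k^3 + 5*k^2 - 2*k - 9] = -21*k^2 + 10*k - 2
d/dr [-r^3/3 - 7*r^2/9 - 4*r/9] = -r^2 - 14*r/9 - 4/9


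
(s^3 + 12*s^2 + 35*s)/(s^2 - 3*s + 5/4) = 4*s*(s^2 + 12*s + 35)/(4*s^2 - 12*s + 5)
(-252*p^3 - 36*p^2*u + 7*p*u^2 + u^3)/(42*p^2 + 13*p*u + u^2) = -6*p + u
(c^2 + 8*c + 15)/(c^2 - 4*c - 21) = (c + 5)/(c - 7)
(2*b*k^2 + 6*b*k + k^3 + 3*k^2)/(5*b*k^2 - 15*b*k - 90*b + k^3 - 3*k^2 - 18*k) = k*(2*b + k)/(5*b*k - 30*b + k^2 - 6*k)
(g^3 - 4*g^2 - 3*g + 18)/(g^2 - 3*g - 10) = (g^2 - 6*g + 9)/(g - 5)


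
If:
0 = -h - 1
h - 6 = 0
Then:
No Solution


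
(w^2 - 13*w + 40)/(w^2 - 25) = (w - 8)/(w + 5)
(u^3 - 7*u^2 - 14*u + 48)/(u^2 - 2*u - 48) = (u^2 + u - 6)/(u + 6)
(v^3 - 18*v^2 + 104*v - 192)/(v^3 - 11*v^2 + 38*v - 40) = (v^2 - 14*v + 48)/(v^2 - 7*v + 10)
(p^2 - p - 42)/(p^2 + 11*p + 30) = (p - 7)/(p + 5)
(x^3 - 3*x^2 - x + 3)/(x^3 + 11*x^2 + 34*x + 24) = (x^2 - 4*x + 3)/(x^2 + 10*x + 24)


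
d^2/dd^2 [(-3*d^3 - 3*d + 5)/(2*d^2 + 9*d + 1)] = 2*(-249*d^3 - 21*d^2 + 279*d + 422)/(8*d^6 + 108*d^5 + 498*d^4 + 837*d^3 + 249*d^2 + 27*d + 1)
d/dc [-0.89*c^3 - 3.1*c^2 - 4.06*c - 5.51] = -2.67*c^2 - 6.2*c - 4.06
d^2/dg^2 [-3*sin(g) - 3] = 3*sin(g)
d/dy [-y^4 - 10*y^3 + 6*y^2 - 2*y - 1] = -4*y^3 - 30*y^2 + 12*y - 2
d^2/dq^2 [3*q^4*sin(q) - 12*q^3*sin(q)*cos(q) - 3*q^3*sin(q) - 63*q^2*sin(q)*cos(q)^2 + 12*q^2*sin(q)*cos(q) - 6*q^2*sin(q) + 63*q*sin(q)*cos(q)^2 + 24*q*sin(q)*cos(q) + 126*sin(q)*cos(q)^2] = -3*q^4*sin(q) + 3*q^3*sin(q) + 24*q^3*sin(2*q) + 24*q^3*cos(q) + 231*q^2*sin(q)/4 - 24*q^2*sin(2*q) + 567*q^2*sin(3*q)/4 - 18*q^2*cos(q) - 72*q^2*cos(2*q) - 135*q*sin(q)/4 - 84*q*sin(2*q) - 567*q*sin(3*q)/4 - 87*q*cos(q) + 48*q*cos(2*q) - 189*q*cos(3*q) - 75*sin(q) + 12*sin(2*q) - 315*sin(3*q) + 63*cos(q)/2 + 48*cos(2*q) + 189*cos(3*q)/2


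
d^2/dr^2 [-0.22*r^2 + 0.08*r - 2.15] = -0.440000000000000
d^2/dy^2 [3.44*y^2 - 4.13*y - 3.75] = 6.88000000000000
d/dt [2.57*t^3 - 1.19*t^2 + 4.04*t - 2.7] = 7.71*t^2 - 2.38*t + 4.04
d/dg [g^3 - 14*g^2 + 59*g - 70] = 3*g^2 - 28*g + 59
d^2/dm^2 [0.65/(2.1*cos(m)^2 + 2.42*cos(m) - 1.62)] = (-11.466*(1 - cos(m)^2)^2 - 9.9099*cos(m)^3 - 18.38486*cos(m)^2 + 17.27154*cos(m) + 23.50192)/(2.1*cos(m)^2 + 2.42*cos(m) - 1.62)^3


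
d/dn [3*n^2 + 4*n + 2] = 6*n + 4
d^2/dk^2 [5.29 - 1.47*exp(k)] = -1.47*exp(k)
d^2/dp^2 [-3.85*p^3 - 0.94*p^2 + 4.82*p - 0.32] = -23.1*p - 1.88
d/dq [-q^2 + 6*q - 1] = 6 - 2*q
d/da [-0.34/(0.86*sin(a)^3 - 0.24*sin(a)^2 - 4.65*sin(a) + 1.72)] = (0.8772*sin(a)^2 - 0.1632*sin(a) - 1.581)*cos(a)/(0.86*sin(a)^3 - 0.24*sin(a)^2 - 4.65*sin(a) + 1.72)^2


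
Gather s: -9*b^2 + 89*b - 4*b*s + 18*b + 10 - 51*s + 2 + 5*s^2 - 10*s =-9*b^2 + 107*b + 5*s^2 + s*(-4*b - 61) + 12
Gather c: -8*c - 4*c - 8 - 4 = -12*c - 12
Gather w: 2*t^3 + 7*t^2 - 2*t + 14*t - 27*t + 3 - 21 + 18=2*t^3 + 7*t^2 - 15*t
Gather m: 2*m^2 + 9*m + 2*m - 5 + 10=2*m^2 + 11*m + 5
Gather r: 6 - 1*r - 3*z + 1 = -r - 3*z + 7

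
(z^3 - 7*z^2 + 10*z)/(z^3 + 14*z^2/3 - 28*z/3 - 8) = 3*z*(z - 5)/(3*z^2 + 20*z + 12)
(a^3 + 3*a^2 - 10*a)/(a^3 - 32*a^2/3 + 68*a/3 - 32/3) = 3*a*(a + 5)/(3*a^2 - 26*a + 16)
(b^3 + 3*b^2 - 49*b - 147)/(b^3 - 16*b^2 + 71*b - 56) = (b^2 + 10*b + 21)/(b^2 - 9*b + 8)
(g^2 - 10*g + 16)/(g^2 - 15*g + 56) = (g - 2)/(g - 7)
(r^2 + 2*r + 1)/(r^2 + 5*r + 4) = (r + 1)/(r + 4)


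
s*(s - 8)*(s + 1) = s^3 - 7*s^2 - 8*s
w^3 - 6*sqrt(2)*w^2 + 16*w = w*(w - 4*sqrt(2))*(w - 2*sqrt(2))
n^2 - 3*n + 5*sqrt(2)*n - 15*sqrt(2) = (n - 3)*(n + 5*sqrt(2))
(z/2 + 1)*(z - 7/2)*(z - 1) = z^3/2 - 5*z^2/4 - 11*z/4 + 7/2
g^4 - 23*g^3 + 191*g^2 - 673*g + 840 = (g - 8)*(g - 7)*(g - 5)*(g - 3)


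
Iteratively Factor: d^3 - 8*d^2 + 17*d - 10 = (d - 2)*(d^2 - 6*d + 5) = (d - 5)*(d - 2)*(d - 1)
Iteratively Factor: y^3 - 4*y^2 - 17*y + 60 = (y - 3)*(y^2 - y - 20) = (y - 3)*(y + 4)*(y - 5)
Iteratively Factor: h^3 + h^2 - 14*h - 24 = (h - 4)*(h^2 + 5*h + 6) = (h - 4)*(h + 2)*(h + 3)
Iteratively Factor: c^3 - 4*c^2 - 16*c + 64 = (c - 4)*(c^2 - 16) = (c - 4)^2*(c + 4)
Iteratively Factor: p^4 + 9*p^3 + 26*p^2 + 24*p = (p + 2)*(p^3 + 7*p^2 + 12*p) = (p + 2)*(p + 3)*(p^2 + 4*p) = (p + 2)*(p + 3)*(p + 4)*(p)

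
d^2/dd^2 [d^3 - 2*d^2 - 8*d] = 6*d - 4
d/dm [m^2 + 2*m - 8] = 2*m + 2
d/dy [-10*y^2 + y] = 1 - 20*y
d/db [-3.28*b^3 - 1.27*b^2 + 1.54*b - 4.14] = -9.84*b^2 - 2.54*b + 1.54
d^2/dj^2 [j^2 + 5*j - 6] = 2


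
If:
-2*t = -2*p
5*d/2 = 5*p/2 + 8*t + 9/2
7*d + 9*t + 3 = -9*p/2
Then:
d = 3/11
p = -4/11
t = -4/11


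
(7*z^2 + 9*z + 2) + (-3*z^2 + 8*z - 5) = 4*z^2 + 17*z - 3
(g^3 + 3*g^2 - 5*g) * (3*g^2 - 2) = 3*g^5 + 9*g^4 - 17*g^3 - 6*g^2 + 10*g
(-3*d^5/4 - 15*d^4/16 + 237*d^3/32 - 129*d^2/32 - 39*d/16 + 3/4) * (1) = -3*d^5/4 - 15*d^4/16 + 237*d^3/32 - 129*d^2/32 - 39*d/16 + 3/4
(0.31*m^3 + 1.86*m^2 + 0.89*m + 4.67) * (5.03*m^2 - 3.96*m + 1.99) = 1.5593*m^5 + 8.1282*m^4 - 2.272*m^3 + 23.6671*m^2 - 16.7221*m + 9.2933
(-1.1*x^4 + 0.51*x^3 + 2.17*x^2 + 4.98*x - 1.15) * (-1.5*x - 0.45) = 1.65*x^5 - 0.27*x^4 - 3.4845*x^3 - 8.4465*x^2 - 0.516*x + 0.5175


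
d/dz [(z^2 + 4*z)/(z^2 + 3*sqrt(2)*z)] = (-4 + 3*sqrt(2))/(z^2 + 6*sqrt(2)*z + 18)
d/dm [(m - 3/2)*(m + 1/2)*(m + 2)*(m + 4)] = 4*m^3 + 15*m^2 + 5*m/2 - 25/2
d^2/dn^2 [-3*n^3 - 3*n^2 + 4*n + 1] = -18*n - 6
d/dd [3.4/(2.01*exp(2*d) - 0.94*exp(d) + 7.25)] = (3.196 - 13.668*exp(d))*exp(d)/(2.01*exp(2*d) - 0.94*exp(d) + 7.25)^2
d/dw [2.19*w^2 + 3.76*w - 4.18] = 4.38*w + 3.76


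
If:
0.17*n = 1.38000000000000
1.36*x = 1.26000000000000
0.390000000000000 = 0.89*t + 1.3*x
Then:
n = 8.12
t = -0.92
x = 0.93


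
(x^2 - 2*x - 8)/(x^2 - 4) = (x - 4)/(x - 2)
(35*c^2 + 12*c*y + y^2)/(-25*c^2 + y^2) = (7*c + y)/(-5*c + y)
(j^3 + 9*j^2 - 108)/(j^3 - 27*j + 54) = (j + 6)/(j - 3)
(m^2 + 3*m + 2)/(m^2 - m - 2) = (m + 2)/(m - 2)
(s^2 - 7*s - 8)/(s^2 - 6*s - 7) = (s - 8)/(s - 7)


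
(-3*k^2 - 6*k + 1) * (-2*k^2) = 6*k^4 + 12*k^3 - 2*k^2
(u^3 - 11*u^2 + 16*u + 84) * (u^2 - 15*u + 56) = u^5 - 26*u^4 + 237*u^3 - 772*u^2 - 364*u + 4704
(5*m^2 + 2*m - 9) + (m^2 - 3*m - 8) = 6*m^2 - m - 17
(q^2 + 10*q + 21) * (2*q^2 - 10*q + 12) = 2*q^4 + 10*q^3 - 46*q^2 - 90*q + 252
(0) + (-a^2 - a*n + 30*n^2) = -a^2 - a*n + 30*n^2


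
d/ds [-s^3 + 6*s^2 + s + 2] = -3*s^2 + 12*s + 1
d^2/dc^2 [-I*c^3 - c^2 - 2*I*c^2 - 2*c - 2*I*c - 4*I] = -6*I*c - 2 - 4*I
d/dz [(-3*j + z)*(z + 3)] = -3*j + 2*z + 3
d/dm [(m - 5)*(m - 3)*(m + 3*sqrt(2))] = 3*m^2 - 16*m + 6*sqrt(2)*m - 24*sqrt(2) + 15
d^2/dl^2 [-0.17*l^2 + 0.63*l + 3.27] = -0.340000000000000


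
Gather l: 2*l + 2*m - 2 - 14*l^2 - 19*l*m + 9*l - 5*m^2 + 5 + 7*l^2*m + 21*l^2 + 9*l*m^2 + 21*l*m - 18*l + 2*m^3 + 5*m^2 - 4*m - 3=l^2*(7*m + 7) + l*(9*m^2 + 2*m - 7) + 2*m^3 - 2*m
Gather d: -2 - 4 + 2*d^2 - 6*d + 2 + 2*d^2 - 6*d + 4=4*d^2 - 12*d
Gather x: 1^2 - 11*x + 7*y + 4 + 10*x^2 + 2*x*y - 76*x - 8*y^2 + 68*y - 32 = 10*x^2 + x*(2*y - 87) - 8*y^2 + 75*y - 27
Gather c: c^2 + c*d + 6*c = c^2 + c*(d + 6)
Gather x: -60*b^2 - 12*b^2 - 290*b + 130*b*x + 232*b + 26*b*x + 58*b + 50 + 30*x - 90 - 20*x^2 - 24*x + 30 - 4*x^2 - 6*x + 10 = -72*b^2 + 156*b*x - 24*x^2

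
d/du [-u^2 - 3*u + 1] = -2*u - 3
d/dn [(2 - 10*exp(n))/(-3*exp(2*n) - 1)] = (-30*exp(2*n) + 12*exp(n) + 10)*exp(n)/(9*exp(4*n) + 6*exp(2*n) + 1)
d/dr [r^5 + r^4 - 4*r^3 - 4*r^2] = r*(5*r^3 + 4*r^2 - 12*r - 8)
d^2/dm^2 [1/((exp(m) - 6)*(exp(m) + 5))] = (4*exp(3*m) - 3*exp(2*m) + 121*exp(m) - 30)*exp(m)/(exp(6*m) - 3*exp(5*m) - 87*exp(4*m) + 179*exp(3*m) + 2610*exp(2*m) - 2700*exp(m) - 27000)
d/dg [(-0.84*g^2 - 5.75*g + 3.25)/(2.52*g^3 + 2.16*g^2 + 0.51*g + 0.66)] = (2.1168*g^4 + 28.98*g^3 - 12.5784*g^2 - 15.1488*g - 5.4525)/(6.3504*g^6 + 10.8864*g^5 + 7.236*g^4 + 5.5296*g^3 + 3.1113*g^2 + 0.6732*g + 0.4356)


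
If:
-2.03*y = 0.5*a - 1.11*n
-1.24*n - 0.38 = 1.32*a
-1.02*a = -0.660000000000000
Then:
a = 0.65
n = -1.00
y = -0.70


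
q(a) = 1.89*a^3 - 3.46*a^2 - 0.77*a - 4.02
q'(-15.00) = 1378.78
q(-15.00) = -7149.72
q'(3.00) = 29.50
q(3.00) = 13.56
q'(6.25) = 177.46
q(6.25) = 317.44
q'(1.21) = -0.84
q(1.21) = -6.67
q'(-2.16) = 40.63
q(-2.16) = -37.55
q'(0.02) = -0.91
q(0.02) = -4.04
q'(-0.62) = 5.70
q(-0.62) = -5.32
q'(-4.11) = 123.45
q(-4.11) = -190.52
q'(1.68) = 3.61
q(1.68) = -6.12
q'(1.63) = 3.02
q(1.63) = -6.28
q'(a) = 5.67*a^2 - 6.92*a - 0.77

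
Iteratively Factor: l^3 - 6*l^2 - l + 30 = (l - 5)*(l^2 - l - 6) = (l - 5)*(l + 2)*(l - 3)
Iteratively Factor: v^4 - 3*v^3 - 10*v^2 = (v + 2)*(v^3 - 5*v^2) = v*(v + 2)*(v^2 - 5*v) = v*(v - 5)*(v + 2)*(v)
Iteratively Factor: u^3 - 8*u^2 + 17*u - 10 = (u - 1)*(u^2 - 7*u + 10) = (u - 2)*(u - 1)*(u - 5)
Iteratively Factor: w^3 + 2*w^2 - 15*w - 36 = (w + 3)*(w^2 - w - 12) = (w - 4)*(w + 3)*(w + 3)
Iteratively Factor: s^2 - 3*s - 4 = (s + 1)*(s - 4)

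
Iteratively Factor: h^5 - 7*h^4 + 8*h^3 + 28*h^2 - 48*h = (h - 4)*(h^4 - 3*h^3 - 4*h^2 + 12*h) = (h - 4)*(h - 3)*(h^3 - 4*h) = h*(h - 4)*(h - 3)*(h^2 - 4) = h*(h - 4)*(h - 3)*(h + 2)*(h - 2)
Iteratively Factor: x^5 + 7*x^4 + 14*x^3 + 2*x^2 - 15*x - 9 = (x - 1)*(x^4 + 8*x^3 + 22*x^2 + 24*x + 9) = (x - 1)*(x + 1)*(x^3 + 7*x^2 + 15*x + 9) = (x - 1)*(x + 1)^2*(x^2 + 6*x + 9) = (x - 1)*(x + 1)^2*(x + 3)*(x + 3)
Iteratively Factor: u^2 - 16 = (u + 4)*(u - 4)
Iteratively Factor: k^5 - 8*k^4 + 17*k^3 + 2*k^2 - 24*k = (k + 1)*(k^4 - 9*k^3 + 26*k^2 - 24*k) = (k - 2)*(k + 1)*(k^3 - 7*k^2 + 12*k) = (k - 4)*(k - 2)*(k + 1)*(k^2 - 3*k) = k*(k - 4)*(k - 2)*(k + 1)*(k - 3)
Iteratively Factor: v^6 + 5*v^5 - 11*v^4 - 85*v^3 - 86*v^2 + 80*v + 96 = (v + 2)*(v^5 + 3*v^4 - 17*v^3 - 51*v^2 + 16*v + 48) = (v + 1)*(v + 2)*(v^4 + 2*v^3 - 19*v^2 - 32*v + 48) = (v + 1)*(v + 2)*(v + 3)*(v^3 - v^2 - 16*v + 16) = (v - 4)*(v + 1)*(v + 2)*(v + 3)*(v^2 + 3*v - 4) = (v - 4)*(v - 1)*(v + 1)*(v + 2)*(v + 3)*(v + 4)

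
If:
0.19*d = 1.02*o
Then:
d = 5.36842105263158*o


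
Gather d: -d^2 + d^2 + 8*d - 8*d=0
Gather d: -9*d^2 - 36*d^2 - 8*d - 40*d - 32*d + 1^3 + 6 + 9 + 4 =-45*d^2 - 80*d + 20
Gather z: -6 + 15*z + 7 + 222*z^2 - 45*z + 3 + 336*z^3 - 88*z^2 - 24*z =336*z^3 + 134*z^2 - 54*z + 4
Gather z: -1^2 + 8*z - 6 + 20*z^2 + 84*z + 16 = 20*z^2 + 92*z + 9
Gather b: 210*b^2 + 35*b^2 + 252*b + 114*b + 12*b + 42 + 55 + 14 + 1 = 245*b^2 + 378*b + 112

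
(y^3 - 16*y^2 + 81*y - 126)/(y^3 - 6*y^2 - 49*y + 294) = (y - 3)/(y + 7)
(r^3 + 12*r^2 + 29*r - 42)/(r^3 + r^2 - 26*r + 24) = (r + 7)/(r - 4)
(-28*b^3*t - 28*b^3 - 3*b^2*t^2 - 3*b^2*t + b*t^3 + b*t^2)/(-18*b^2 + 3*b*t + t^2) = b*(-28*b^2*t - 28*b^2 - 3*b*t^2 - 3*b*t + t^3 + t^2)/(-18*b^2 + 3*b*t + t^2)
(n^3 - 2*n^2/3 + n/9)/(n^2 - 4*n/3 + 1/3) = n*(3*n - 1)/(3*(n - 1))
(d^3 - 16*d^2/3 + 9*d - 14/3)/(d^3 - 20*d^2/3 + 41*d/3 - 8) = (3*d^2 - 13*d + 14)/(3*d^2 - 17*d + 24)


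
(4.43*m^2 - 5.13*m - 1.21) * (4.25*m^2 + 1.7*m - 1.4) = 18.8275*m^4 - 14.2715*m^3 - 20.0655*m^2 + 5.125*m + 1.694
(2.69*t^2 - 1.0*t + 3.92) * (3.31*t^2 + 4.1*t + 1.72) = 8.9039*t^4 + 7.719*t^3 + 13.502*t^2 + 14.352*t + 6.7424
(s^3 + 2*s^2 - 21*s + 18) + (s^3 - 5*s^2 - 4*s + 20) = 2*s^3 - 3*s^2 - 25*s + 38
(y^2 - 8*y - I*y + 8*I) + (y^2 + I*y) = 2*y^2 - 8*y + 8*I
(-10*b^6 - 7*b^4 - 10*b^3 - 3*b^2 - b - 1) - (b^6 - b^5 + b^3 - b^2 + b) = -11*b^6 + b^5 - 7*b^4 - 11*b^3 - 2*b^2 - 2*b - 1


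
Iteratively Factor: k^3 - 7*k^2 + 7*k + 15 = (k - 3)*(k^2 - 4*k - 5) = (k - 5)*(k - 3)*(k + 1)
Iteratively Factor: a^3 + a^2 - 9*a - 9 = (a + 3)*(a^2 - 2*a - 3) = (a + 1)*(a + 3)*(a - 3)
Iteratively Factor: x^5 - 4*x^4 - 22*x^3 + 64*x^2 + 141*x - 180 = (x - 4)*(x^4 - 22*x^2 - 24*x + 45) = (x - 5)*(x - 4)*(x^3 + 5*x^2 + 3*x - 9) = (x - 5)*(x - 4)*(x + 3)*(x^2 + 2*x - 3) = (x - 5)*(x - 4)*(x + 3)^2*(x - 1)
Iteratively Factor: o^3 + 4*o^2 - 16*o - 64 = (o + 4)*(o^2 - 16) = (o + 4)^2*(o - 4)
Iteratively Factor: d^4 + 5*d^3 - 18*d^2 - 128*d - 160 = (d + 2)*(d^3 + 3*d^2 - 24*d - 80) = (d - 5)*(d + 2)*(d^2 + 8*d + 16) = (d - 5)*(d + 2)*(d + 4)*(d + 4)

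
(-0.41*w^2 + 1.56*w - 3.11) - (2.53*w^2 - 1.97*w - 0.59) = -2.94*w^2 + 3.53*w - 2.52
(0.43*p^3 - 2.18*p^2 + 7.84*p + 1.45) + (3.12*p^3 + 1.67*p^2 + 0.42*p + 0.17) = 3.55*p^3 - 0.51*p^2 + 8.26*p + 1.62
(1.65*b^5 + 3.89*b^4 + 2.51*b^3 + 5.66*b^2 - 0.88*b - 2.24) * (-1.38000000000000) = -2.277*b^5 - 5.3682*b^4 - 3.4638*b^3 - 7.8108*b^2 + 1.2144*b + 3.0912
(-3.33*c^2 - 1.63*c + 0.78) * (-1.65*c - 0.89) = 5.4945*c^3 + 5.6532*c^2 + 0.1637*c - 0.6942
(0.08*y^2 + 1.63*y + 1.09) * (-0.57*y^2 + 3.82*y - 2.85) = -0.0456*y^4 - 0.6235*y^3 + 5.3773*y^2 - 0.4817*y - 3.1065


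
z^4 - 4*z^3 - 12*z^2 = z^2*(z - 6)*(z + 2)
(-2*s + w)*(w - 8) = -2*s*w + 16*s + w^2 - 8*w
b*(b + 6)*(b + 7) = b^3 + 13*b^2 + 42*b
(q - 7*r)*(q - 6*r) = q^2 - 13*q*r + 42*r^2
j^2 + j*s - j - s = (j - 1)*(j + s)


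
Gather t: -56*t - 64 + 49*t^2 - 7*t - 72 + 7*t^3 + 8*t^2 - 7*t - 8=7*t^3 + 57*t^2 - 70*t - 144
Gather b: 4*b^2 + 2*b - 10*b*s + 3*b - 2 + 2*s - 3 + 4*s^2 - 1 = 4*b^2 + b*(5 - 10*s) + 4*s^2 + 2*s - 6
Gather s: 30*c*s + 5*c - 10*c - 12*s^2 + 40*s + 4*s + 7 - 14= -5*c - 12*s^2 + s*(30*c + 44) - 7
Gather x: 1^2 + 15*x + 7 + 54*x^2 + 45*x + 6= 54*x^2 + 60*x + 14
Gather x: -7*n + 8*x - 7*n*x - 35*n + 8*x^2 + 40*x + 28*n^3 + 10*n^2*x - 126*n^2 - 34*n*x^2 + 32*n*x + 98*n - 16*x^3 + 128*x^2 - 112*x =28*n^3 - 126*n^2 + 56*n - 16*x^3 + x^2*(136 - 34*n) + x*(10*n^2 + 25*n - 64)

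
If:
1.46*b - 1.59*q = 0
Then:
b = 1.08904109589041*q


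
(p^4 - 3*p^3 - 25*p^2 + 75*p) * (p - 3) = p^5 - 6*p^4 - 16*p^3 + 150*p^2 - 225*p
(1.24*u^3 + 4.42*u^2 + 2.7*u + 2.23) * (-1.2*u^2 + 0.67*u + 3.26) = -1.488*u^5 - 4.4732*u^4 + 3.7638*u^3 + 13.5422*u^2 + 10.2961*u + 7.2698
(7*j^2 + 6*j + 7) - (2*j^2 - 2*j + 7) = 5*j^2 + 8*j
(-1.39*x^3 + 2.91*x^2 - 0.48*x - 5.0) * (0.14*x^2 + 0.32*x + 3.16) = -0.1946*x^5 - 0.0373999999999999*x^4 - 3.5284*x^3 + 8.342*x^2 - 3.1168*x - 15.8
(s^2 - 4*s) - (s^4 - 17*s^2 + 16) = -s^4 + 18*s^2 - 4*s - 16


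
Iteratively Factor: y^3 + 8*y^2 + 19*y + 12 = (y + 3)*(y^2 + 5*y + 4) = (y + 3)*(y + 4)*(y + 1)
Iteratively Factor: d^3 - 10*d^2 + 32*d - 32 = (d - 4)*(d^2 - 6*d + 8) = (d - 4)*(d - 2)*(d - 4)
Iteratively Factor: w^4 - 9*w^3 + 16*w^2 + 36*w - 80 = (w + 2)*(w^3 - 11*w^2 + 38*w - 40) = (w - 4)*(w + 2)*(w^2 - 7*w + 10) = (w - 4)*(w - 2)*(w + 2)*(w - 5)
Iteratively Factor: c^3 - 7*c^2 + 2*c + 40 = (c + 2)*(c^2 - 9*c + 20) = (c - 4)*(c + 2)*(c - 5)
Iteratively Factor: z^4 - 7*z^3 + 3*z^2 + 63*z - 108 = (z - 3)*(z^3 - 4*z^2 - 9*z + 36) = (z - 3)^2*(z^2 - z - 12) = (z - 3)^2*(z + 3)*(z - 4)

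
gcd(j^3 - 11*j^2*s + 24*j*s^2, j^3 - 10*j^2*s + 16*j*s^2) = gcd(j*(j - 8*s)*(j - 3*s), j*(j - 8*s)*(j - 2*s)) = -j^2 + 8*j*s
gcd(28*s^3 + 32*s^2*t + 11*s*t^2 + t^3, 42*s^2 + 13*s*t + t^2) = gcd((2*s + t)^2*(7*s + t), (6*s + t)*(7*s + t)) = 7*s + t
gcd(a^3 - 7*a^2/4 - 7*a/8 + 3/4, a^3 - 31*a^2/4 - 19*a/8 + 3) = a^2 + a/4 - 3/8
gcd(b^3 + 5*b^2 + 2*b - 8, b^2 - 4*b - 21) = 1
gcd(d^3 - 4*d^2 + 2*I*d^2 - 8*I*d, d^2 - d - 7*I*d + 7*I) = 1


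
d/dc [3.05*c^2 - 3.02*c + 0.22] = 6.1*c - 3.02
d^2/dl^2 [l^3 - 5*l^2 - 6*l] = 6*l - 10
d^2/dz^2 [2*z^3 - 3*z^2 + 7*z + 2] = 12*z - 6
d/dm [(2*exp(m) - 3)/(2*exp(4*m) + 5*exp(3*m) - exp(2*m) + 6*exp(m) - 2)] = (-(2*exp(m) - 3)*(8*exp(3*m) + 15*exp(2*m) - 2*exp(m) + 6) + 4*exp(4*m) + 10*exp(3*m) - 2*exp(2*m) + 12*exp(m) - 4)*exp(m)/(2*exp(4*m) + 5*exp(3*m) - exp(2*m) + 6*exp(m) - 2)^2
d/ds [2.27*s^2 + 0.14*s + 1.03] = 4.54*s + 0.14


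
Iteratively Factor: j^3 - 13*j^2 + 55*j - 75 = (j - 3)*(j^2 - 10*j + 25) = (j - 5)*(j - 3)*(j - 5)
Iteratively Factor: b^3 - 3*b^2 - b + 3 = (b - 1)*(b^2 - 2*b - 3) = (b - 1)*(b + 1)*(b - 3)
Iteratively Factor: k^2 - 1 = (k + 1)*(k - 1)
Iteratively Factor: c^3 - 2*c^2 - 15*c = (c)*(c^2 - 2*c - 15) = c*(c + 3)*(c - 5)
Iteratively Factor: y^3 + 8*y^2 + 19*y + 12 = (y + 4)*(y^2 + 4*y + 3) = (y + 3)*(y + 4)*(y + 1)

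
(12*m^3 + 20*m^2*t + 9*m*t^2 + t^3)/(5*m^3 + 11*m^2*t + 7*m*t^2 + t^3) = (12*m^2 + 8*m*t + t^2)/(5*m^2 + 6*m*t + t^2)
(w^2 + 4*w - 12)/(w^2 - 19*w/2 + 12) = 2*(w^2 + 4*w - 12)/(2*w^2 - 19*w + 24)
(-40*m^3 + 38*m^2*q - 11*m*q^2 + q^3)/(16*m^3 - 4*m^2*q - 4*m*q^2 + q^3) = (-5*m + q)/(2*m + q)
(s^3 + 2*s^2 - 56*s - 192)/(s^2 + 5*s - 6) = (s^2 - 4*s - 32)/(s - 1)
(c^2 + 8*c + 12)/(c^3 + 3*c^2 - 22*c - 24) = (c + 2)/(c^2 - 3*c - 4)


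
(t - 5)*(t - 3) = t^2 - 8*t + 15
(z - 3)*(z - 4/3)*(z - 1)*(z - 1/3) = z^4 - 17*z^3/3 + 91*z^2/9 - 61*z/9 + 4/3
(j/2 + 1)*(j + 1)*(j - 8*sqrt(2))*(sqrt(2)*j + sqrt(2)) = sqrt(2)*j^4/2 - 8*j^3 + 2*sqrt(2)*j^3 - 32*j^2 + 5*sqrt(2)*j^2/2 - 40*j + sqrt(2)*j - 16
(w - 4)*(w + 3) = w^2 - w - 12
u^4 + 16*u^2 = u^2*(u - 4*I)*(u + 4*I)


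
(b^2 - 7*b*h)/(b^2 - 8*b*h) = (b - 7*h)/(b - 8*h)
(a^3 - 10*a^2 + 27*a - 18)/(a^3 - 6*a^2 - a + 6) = (a - 3)/(a + 1)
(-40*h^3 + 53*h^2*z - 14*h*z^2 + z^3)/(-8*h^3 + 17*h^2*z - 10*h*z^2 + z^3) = (-5*h + z)/(-h + z)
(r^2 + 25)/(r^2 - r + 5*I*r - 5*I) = (r - 5*I)/(r - 1)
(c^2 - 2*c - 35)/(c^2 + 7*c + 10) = (c - 7)/(c + 2)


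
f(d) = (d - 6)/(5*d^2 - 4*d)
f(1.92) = -0.38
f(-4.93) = -0.08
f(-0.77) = -1.12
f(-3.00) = -0.16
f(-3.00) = -0.16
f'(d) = (4 - 10*d)*(d - 6)/(5*d^2 - 4*d)^2 + 1/(5*d^2 - 4*d) = (-5*d^2 + 60*d - 24)/(d^2*(25*d^2 - 40*d + 16))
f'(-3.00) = -0.08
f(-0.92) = -0.87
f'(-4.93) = -0.02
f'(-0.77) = -2.00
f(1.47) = -0.92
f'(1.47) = 2.20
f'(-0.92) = -1.33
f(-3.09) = -0.15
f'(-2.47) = -0.12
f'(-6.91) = -0.01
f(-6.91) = -0.05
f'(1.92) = 0.63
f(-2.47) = -0.21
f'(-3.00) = -0.08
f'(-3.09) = -0.07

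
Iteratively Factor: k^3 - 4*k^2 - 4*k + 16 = (k + 2)*(k^2 - 6*k + 8) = (k - 4)*(k + 2)*(k - 2)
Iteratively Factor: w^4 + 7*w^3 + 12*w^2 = (w + 3)*(w^3 + 4*w^2) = w*(w + 3)*(w^2 + 4*w) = w^2*(w + 3)*(w + 4)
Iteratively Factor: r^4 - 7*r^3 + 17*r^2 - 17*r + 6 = (r - 1)*(r^3 - 6*r^2 + 11*r - 6) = (r - 2)*(r - 1)*(r^2 - 4*r + 3) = (r - 3)*(r - 2)*(r - 1)*(r - 1)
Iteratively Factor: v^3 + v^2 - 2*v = (v)*(v^2 + v - 2) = v*(v + 2)*(v - 1)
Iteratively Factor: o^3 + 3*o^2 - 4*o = (o - 1)*(o^2 + 4*o) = o*(o - 1)*(o + 4)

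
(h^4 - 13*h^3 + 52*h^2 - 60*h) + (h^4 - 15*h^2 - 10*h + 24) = 2*h^4 - 13*h^3 + 37*h^2 - 70*h + 24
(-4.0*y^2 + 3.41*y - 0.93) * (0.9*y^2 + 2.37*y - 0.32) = -3.6*y^4 - 6.411*y^3 + 8.5247*y^2 - 3.2953*y + 0.2976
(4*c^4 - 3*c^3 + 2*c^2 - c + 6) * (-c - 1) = -4*c^5 - c^4 + c^3 - c^2 - 5*c - 6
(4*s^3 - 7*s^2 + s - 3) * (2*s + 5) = 8*s^4 + 6*s^3 - 33*s^2 - s - 15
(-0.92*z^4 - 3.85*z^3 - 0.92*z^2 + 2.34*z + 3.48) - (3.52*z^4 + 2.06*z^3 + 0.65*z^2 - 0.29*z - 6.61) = -4.44*z^4 - 5.91*z^3 - 1.57*z^2 + 2.63*z + 10.09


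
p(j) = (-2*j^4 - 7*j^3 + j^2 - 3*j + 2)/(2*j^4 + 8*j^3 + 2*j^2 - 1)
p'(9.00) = 0.00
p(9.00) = -0.95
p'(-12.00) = 0.00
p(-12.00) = -1.05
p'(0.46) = -30.56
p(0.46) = 0.21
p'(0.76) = -0.21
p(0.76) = -0.79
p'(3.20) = -0.02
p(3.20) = -0.89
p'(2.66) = -0.03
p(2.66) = -0.87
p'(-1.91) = -0.34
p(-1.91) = -1.47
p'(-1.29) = -0.95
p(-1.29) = -1.83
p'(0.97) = -0.06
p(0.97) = -0.82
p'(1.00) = -0.05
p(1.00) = -0.82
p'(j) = (-8*j^3 - 24*j^2 - 4*j)*(-2*j^4 - 7*j^3 + j^2 - 3*j + 2)/(2*j^4 + 8*j^3 + 2*j^2 - 1)^2 + (-8*j^3 - 21*j^2 + 2*j - 3)/(2*j^4 + 8*j^3 + 2*j^2 - 1) = (-2*j^6 - 12*j^5 - 4*j^4 + 40*j^3 - 21*j^2 - 10*j + 3)/(4*j^8 + 32*j^7 + 72*j^6 + 32*j^5 - 16*j^3 - 4*j^2 + 1)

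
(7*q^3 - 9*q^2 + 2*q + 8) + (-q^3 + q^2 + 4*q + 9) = 6*q^3 - 8*q^2 + 6*q + 17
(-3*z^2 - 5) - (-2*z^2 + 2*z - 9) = -z^2 - 2*z + 4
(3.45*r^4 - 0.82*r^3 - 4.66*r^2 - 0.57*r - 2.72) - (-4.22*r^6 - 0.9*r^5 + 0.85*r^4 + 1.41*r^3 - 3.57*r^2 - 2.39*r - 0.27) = 4.22*r^6 + 0.9*r^5 + 2.6*r^4 - 2.23*r^3 - 1.09*r^2 + 1.82*r - 2.45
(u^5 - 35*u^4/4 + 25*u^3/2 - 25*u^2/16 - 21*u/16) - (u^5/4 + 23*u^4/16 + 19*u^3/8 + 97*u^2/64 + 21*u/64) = 3*u^5/4 - 163*u^4/16 + 81*u^3/8 - 197*u^2/64 - 105*u/64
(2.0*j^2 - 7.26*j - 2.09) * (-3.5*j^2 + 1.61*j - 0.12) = -7.0*j^4 + 28.63*j^3 - 4.6136*j^2 - 2.4937*j + 0.2508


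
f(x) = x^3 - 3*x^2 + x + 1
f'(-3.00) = 46.00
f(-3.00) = -56.00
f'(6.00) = 73.00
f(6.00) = 115.00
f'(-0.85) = 8.27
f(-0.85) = -2.63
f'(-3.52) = 59.29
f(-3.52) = -83.31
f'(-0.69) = 6.57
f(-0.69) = -1.45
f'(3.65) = 19.07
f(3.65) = 13.31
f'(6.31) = 82.59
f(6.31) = 139.10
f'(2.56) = 5.30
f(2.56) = 0.68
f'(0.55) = -1.39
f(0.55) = 0.81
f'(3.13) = 11.61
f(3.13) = 5.40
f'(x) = 3*x^2 - 6*x + 1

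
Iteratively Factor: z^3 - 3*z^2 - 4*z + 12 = (z - 3)*(z^2 - 4) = (z - 3)*(z + 2)*(z - 2)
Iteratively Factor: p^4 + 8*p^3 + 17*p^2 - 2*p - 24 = (p - 1)*(p^3 + 9*p^2 + 26*p + 24) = (p - 1)*(p + 3)*(p^2 + 6*p + 8) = (p - 1)*(p + 2)*(p + 3)*(p + 4)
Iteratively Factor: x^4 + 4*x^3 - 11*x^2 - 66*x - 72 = (x - 4)*(x^3 + 8*x^2 + 21*x + 18) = (x - 4)*(x + 3)*(x^2 + 5*x + 6) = (x - 4)*(x + 2)*(x + 3)*(x + 3)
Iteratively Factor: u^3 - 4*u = (u + 2)*(u^2 - 2*u) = u*(u + 2)*(u - 2)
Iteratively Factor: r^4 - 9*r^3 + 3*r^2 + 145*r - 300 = (r - 5)*(r^3 - 4*r^2 - 17*r + 60) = (r - 5)*(r - 3)*(r^2 - r - 20) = (r - 5)*(r - 3)*(r + 4)*(r - 5)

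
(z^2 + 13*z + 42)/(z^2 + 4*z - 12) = (z + 7)/(z - 2)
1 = 1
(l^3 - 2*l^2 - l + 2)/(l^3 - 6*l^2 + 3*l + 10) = (l - 1)/(l - 5)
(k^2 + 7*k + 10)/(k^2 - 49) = (k^2 + 7*k + 10)/(k^2 - 49)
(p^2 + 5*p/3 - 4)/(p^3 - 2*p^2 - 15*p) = (p - 4/3)/(p*(p - 5))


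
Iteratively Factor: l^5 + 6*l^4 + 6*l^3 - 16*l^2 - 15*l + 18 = (l + 2)*(l^4 + 4*l^3 - 2*l^2 - 12*l + 9) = (l + 2)*(l + 3)*(l^3 + l^2 - 5*l + 3) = (l + 2)*(l + 3)^2*(l^2 - 2*l + 1) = (l - 1)*(l + 2)*(l + 3)^2*(l - 1)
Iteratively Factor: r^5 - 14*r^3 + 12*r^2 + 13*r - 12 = (r + 4)*(r^4 - 4*r^3 + 2*r^2 + 4*r - 3) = (r - 3)*(r + 4)*(r^3 - r^2 - r + 1) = (r - 3)*(r - 1)*(r + 4)*(r^2 - 1) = (r - 3)*(r - 1)^2*(r + 4)*(r + 1)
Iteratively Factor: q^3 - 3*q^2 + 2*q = (q - 1)*(q^2 - 2*q) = (q - 2)*(q - 1)*(q)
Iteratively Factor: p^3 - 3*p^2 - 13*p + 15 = (p - 1)*(p^2 - 2*p - 15) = (p - 1)*(p + 3)*(p - 5)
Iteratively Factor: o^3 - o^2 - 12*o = (o)*(o^2 - o - 12) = o*(o - 4)*(o + 3)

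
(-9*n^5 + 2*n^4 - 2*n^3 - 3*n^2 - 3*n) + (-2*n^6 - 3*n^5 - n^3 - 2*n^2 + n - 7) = -2*n^6 - 12*n^5 + 2*n^4 - 3*n^3 - 5*n^2 - 2*n - 7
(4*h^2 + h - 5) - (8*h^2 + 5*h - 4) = -4*h^2 - 4*h - 1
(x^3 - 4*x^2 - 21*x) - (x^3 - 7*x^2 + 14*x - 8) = 3*x^2 - 35*x + 8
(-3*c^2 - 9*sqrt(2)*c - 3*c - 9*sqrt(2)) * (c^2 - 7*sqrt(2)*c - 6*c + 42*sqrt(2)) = -3*c^4 + 15*c^3 + 12*sqrt(2)*c^3 - 60*sqrt(2)*c^2 + 144*c^2 - 630*c - 72*sqrt(2)*c - 756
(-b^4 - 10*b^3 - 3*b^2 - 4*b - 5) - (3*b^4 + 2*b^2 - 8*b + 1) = -4*b^4 - 10*b^3 - 5*b^2 + 4*b - 6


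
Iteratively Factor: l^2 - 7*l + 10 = (l - 2)*(l - 5)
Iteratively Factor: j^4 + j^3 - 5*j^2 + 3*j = (j)*(j^3 + j^2 - 5*j + 3) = j*(j - 1)*(j^2 + 2*j - 3) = j*(j - 1)^2*(j + 3)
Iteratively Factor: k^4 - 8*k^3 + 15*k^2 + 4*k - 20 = (k - 2)*(k^3 - 6*k^2 + 3*k + 10) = (k - 2)*(k + 1)*(k^2 - 7*k + 10) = (k - 5)*(k - 2)*(k + 1)*(k - 2)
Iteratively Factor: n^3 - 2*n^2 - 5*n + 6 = (n - 1)*(n^2 - n - 6) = (n - 1)*(n + 2)*(n - 3)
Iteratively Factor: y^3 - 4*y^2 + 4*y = (y)*(y^2 - 4*y + 4) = y*(y - 2)*(y - 2)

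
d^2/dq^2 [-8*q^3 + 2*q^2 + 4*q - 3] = 4 - 48*q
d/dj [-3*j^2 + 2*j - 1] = 2 - 6*j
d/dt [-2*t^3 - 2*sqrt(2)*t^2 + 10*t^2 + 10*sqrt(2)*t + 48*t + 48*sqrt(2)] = -6*t^2 - 4*sqrt(2)*t + 20*t + 10*sqrt(2) + 48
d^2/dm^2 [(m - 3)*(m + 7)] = 2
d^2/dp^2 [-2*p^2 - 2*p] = -4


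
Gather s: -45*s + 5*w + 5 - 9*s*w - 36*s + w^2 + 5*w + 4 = s*(-9*w - 81) + w^2 + 10*w + 9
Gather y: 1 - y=1 - y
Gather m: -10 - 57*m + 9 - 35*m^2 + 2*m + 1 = -35*m^2 - 55*m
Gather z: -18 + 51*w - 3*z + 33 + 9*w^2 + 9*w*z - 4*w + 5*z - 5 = 9*w^2 + 47*w + z*(9*w + 2) + 10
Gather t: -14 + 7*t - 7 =7*t - 21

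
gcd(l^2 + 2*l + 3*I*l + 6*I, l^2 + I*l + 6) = l + 3*I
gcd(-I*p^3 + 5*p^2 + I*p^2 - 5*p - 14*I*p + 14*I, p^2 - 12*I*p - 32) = 1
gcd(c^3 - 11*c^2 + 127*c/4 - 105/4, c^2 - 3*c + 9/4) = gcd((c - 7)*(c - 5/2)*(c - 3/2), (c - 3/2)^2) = c - 3/2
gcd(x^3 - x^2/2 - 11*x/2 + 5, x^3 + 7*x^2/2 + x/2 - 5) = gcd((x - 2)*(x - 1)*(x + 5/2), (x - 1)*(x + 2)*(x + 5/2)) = x^2 + 3*x/2 - 5/2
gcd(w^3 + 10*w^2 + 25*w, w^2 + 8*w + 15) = w + 5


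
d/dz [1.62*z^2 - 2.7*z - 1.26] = 3.24*z - 2.7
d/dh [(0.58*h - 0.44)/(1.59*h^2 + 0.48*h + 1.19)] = (-0.9222*h^2 + 1.3992*h + 0.9014)/(2.5281*h^4 + 1.5264*h^3 + 4.0146*h^2 + 1.1424*h + 1.4161)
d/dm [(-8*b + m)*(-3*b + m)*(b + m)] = 13*b^2 - 20*b*m + 3*m^2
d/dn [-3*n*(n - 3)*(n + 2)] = -9*n^2 + 6*n + 18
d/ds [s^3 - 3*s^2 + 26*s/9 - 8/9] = 3*s^2 - 6*s + 26/9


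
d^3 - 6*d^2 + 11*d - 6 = (d - 3)*(d - 2)*(d - 1)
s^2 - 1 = (s - 1)*(s + 1)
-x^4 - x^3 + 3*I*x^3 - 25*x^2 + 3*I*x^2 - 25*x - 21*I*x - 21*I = (x - 7*I)*(x + 3*I)*(-I*x + 1)*(-I*x - I)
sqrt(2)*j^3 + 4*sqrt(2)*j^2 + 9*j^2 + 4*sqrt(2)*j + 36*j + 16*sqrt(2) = (j + 4)*(j + 4*sqrt(2))*(sqrt(2)*j + 1)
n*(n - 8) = n^2 - 8*n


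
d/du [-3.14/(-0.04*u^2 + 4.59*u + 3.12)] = (14.4126 - 0.2512*u)/(-0.04*u^2 + 4.59*u + 3.12)^2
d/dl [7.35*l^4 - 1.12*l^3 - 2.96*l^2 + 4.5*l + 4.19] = 29.4*l^3 - 3.36*l^2 - 5.92*l + 4.5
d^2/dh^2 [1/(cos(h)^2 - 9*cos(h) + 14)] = (-4*sin(h)^4 + 27*sin(h)^2 - 639*cos(h)/4 + 27*cos(3*h)/4 + 111)/((cos(h) - 7)^3*(cos(h) - 2)^3)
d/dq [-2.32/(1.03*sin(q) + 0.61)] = 2.3896*cos(q)/(1.03*sin(q) + 0.61)^2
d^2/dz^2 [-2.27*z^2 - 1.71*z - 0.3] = -4.54000000000000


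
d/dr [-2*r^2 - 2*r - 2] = -4*r - 2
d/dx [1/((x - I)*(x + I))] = -2*x/(x^4 + 2*x^2 + 1)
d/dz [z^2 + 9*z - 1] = 2*z + 9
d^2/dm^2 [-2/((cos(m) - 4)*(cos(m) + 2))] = 2*(4*sin(m)^4 - 38*sin(m)^2 - 17*cos(m)/2 - 3*cos(3*m)/2 + 10)/((cos(m) - 4)^3*(cos(m) + 2)^3)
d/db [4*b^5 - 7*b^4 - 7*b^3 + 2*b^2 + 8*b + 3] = 20*b^4 - 28*b^3 - 21*b^2 + 4*b + 8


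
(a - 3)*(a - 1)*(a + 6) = a^3 + 2*a^2 - 21*a + 18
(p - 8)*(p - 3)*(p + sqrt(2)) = p^3 - 11*p^2 + sqrt(2)*p^2 - 11*sqrt(2)*p + 24*p + 24*sqrt(2)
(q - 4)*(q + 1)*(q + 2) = q^3 - q^2 - 10*q - 8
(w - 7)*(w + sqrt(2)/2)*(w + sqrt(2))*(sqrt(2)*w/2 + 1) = sqrt(2)*w^4/2 - 7*sqrt(2)*w^3/2 + 5*w^3/2 - 35*w^2/2 + 2*sqrt(2)*w^2 - 14*sqrt(2)*w + w - 7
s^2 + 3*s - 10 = (s - 2)*(s + 5)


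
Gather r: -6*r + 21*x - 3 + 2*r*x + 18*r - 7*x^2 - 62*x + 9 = r*(2*x + 12) - 7*x^2 - 41*x + 6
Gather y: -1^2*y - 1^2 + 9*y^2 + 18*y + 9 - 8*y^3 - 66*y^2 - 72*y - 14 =-8*y^3 - 57*y^2 - 55*y - 6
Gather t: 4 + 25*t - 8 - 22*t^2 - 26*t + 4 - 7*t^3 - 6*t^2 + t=-7*t^3 - 28*t^2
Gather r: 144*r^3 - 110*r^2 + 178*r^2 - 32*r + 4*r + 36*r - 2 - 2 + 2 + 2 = 144*r^3 + 68*r^2 + 8*r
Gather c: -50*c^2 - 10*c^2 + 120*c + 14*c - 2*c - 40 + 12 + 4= -60*c^2 + 132*c - 24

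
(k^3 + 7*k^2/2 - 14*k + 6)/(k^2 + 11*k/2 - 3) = k - 2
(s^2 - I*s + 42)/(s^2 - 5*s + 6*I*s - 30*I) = (s - 7*I)/(s - 5)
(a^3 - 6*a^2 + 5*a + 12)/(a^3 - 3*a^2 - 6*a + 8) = (a^2 - 2*a - 3)/(a^2 + a - 2)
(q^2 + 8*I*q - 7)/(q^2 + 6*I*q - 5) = (q + 7*I)/(q + 5*I)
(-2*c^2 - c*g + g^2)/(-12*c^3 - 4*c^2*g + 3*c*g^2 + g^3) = (c + g)/(6*c^2 + 5*c*g + g^2)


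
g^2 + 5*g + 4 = (g + 1)*(g + 4)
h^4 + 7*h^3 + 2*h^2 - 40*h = h*(h - 2)*(h + 4)*(h + 5)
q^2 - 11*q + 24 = (q - 8)*(q - 3)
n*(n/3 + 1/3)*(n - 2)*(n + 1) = n^4/3 - n^2 - 2*n/3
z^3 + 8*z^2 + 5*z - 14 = (z - 1)*(z + 2)*(z + 7)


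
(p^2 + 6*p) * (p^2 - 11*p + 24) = p^4 - 5*p^3 - 42*p^2 + 144*p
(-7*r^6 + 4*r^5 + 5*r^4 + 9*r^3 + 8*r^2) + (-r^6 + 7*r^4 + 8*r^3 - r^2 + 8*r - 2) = -8*r^6 + 4*r^5 + 12*r^4 + 17*r^3 + 7*r^2 + 8*r - 2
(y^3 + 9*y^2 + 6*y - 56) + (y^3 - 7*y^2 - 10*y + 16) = 2*y^3 + 2*y^2 - 4*y - 40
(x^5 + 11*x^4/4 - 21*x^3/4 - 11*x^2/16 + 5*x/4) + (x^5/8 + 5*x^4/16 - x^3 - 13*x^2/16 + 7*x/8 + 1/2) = 9*x^5/8 + 49*x^4/16 - 25*x^3/4 - 3*x^2/2 + 17*x/8 + 1/2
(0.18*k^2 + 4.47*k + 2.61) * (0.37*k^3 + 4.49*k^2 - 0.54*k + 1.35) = 0.0666*k^5 + 2.4621*k^4 + 20.9388*k^3 + 9.5481*k^2 + 4.6251*k + 3.5235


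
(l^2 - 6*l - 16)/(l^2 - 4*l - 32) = (l + 2)/(l + 4)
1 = 1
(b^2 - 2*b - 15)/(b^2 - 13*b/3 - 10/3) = 3*(b + 3)/(3*b + 2)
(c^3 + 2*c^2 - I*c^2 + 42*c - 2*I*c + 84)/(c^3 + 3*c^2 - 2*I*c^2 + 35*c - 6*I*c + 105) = (c^2 + c*(2 + 6*I) + 12*I)/(c^2 + c*(3 + 5*I) + 15*I)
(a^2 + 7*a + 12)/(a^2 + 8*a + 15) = (a + 4)/(a + 5)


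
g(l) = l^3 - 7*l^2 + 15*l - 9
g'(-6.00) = 207.00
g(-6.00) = -567.00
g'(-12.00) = 615.00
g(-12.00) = -2925.00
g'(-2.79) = 77.41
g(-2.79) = -127.06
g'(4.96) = 19.36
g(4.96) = 15.21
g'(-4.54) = 140.39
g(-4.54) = -314.96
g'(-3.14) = 88.54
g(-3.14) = -156.08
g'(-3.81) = 111.89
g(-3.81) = -223.07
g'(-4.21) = 127.11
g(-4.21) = -270.84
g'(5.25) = 24.19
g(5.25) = 21.52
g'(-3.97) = 117.86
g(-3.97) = -241.45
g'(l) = 3*l^2 - 14*l + 15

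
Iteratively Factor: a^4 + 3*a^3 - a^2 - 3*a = (a + 3)*(a^3 - a) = a*(a + 3)*(a^2 - 1) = a*(a + 1)*(a + 3)*(a - 1)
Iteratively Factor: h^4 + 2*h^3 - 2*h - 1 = (h + 1)*(h^3 + h^2 - h - 1) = (h + 1)^2*(h^2 - 1) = (h + 1)^3*(h - 1)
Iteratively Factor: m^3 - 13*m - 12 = (m - 4)*(m^2 + 4*m + 3) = (m - 4)*(m + 1)*(m + 3)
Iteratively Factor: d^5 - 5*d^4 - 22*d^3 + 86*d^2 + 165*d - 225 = (d - 5)*(d^4 - 22*d^2 - 24*d + 45) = (d - 5)^2*(d^3 + 5*d^2 + 3*d - 9) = (d - 5)^2*(d + 3)*(d^2 + 2*d - 3) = (d - 5)^2*(d + 3)^2*(d - 1)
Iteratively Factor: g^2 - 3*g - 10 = (g + 2)*(g - 5)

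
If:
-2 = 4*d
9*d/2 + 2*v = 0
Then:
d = -1/2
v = 9/8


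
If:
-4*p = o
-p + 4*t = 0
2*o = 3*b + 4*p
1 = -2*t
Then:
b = 8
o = 8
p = -2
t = -1/2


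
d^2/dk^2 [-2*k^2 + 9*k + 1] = -4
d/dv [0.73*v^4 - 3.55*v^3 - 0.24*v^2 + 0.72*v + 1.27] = 2.92*v^3 - 10.65*v^2 - 0.48*v + 0.72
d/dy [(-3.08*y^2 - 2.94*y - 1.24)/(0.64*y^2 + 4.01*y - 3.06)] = (-10.4692*y^2 + 20.4368*y + 13.9688)/(0.4096*y^4 + 5.1328*y^3 + 12.1633*y^2 - 24.5412*y + 9.3636)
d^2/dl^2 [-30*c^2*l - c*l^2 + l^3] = -2*c + 6*l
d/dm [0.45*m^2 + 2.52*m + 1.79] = 0.9*m + 2.52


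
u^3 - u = u*(u - 1)*(u + 1)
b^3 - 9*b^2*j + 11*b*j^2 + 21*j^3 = (b - 7*j)*(b - 3*j)*(b + j)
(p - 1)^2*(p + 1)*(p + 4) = p^4 + 3*p^3 - 5*p^2 - 3*p + 4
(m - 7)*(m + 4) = m^2 - 3*m - 28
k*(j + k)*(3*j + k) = 3*j^2*k + 4*j*k^2 + k^3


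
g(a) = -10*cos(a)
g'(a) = 10*sin(a)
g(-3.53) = 9.26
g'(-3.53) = 3.79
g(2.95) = 9.82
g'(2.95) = 1.90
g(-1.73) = 1.59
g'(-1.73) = -9.87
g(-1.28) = -2.87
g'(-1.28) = -9.58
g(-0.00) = -10.00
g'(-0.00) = 0.00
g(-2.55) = 8.30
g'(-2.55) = -5.58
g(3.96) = 6.83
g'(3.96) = -7.30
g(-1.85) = 2.76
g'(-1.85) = -9.61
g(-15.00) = 7.60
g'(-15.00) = -6.50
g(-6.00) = -9.60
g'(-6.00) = 2.79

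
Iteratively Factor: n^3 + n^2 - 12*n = (n + 4)*(n^2 - 3*n) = (n - 3)*(n + 4)*(n)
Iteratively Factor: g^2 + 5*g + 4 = (g + 1)*(g + 4)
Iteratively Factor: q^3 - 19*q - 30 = (q - 5)*(q^2 + 5*q + 6) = (q - 5)*(q + 2)*(q + 3)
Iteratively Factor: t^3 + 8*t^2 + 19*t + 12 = (t + 3)*(t^2 + 5*t + 4) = (t + 3)*(t + 4)*(t + 1)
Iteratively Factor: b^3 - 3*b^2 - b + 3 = (b - 1)*(b^2 - 2*b - 3) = (b - 1)*(b + 1)*(b - 3)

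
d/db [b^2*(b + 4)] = b*(3*b + 8)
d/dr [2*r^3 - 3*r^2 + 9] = 6*r*(r - 1)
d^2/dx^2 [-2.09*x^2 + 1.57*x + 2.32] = -4.18000000000000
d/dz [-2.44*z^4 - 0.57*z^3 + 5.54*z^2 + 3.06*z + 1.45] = -9.76*z^3 - 1.71*z^2 + 11.08*z + 3.06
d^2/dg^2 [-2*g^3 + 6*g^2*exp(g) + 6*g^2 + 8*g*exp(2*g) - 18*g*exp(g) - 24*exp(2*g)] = 6*g^2*exp(g) + 32*g*exp(2*g) + 6*g*exp(g) - 12*g - 64*exp(2*g) - 24*exp(g) + 12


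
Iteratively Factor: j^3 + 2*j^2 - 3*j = (j + 3)*(j^2 - j) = (j - 1)*(j + 3)*(j)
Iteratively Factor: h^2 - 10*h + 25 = (h - 5)*(h - 5)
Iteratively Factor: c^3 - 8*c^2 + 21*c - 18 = (c - 2)*(c^2 - 6*c + 9) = (c - 3)*(c - 2)*(c - 3)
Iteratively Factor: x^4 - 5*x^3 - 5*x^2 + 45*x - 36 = (x + 3)*(x^3 - 8*x^2 + 19*x - 12) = (x - 4)*(x + 3)*(x^2 - 4*x + 3) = (x - 4)*(x - 3)*(x + 3)*(x - 1)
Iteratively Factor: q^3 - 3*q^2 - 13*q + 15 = (q - 5)*(q^2 + 2*q - 3) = (q - 5)*(q - 1)*(q + 3)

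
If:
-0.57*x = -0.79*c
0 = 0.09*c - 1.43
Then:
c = 15.89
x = 22.02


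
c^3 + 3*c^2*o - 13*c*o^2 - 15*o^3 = (c - 3*o)*(c + o)*(c + 5*o)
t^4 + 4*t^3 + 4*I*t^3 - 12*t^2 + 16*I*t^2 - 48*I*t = t*(t - 2)*(t + 6)*(t + 4*I)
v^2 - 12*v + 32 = (v - 8)*(v - 4)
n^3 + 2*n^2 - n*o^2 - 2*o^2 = (n + 2)*(n - o)*(n + o)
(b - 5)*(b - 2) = b^2 - 7*b + 10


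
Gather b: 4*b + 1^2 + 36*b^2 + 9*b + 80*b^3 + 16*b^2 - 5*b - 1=80*b^3 + 52*b^2 + 8*b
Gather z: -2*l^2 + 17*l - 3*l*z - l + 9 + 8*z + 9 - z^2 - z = -2*l^2 + 16*l - z^2 + z*(7 - 3*l) + 18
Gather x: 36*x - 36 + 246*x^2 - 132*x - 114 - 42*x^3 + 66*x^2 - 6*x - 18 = -42*x^3 + 312*x^2 - 102*x - 168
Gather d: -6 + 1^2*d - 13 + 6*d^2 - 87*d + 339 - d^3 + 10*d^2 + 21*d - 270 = -d^3 + 16*d^2 - 65*d + 50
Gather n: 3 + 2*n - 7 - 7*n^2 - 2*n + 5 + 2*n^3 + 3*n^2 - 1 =2*n^3 - 4*n^2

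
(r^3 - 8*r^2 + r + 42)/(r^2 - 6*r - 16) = (r^2 - 10*r + 21)/(r - 8)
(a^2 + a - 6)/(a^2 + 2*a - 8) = (a + 3)/(a + 4)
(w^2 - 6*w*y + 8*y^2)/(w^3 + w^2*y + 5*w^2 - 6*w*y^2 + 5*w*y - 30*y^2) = (w - 4*y)/(w^2 + 3*w*y + 5*w + 15*y)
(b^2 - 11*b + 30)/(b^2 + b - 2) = (b^2 - 11*b + 30)/(b^2 + b - 2)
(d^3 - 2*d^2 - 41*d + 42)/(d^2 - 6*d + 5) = (d^2 - d - 42)/(d - 5)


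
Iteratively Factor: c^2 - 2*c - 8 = (c + 2)*(c - 4)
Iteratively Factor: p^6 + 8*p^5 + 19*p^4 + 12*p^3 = (p)*(p^5 + 8*p^4 + 19*p^3 + 12*p^2) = p*(p + 4)*(p^4 + 4*p^3 + 3*p^2) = p^2*(p + 4)*(p^3 + 4*p^2 + 3*p) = p^3*(p + 4)*(p^2 + 4*p + 3) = p^3*(p + 1)*(p + 4)*(p + 3)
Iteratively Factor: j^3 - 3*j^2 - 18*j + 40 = (j - 2)*(j^2 - j - 20) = (j - 2)*(j + 4)*(j - 5)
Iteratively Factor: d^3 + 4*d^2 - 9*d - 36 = (d - 3)*(d^2 + 7*d + 12) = (d - 3)*(d + 3)*(d + 4)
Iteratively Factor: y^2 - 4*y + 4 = (y - 2)*(y - 2)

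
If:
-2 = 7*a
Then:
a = -2/7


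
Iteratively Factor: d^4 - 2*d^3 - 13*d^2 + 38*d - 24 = (d - 1)*(d^3 - d^2 - 14*d + 24) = (d - 2)*(d - 1)*(d^2 + d - 12) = (d - 2)*(d - 1)*(d + 4)*(d - 3)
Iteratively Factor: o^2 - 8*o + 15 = (o - 3)*(o - 5)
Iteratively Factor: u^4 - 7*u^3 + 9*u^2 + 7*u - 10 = (u - 1)*(u^3 - 6*u^2 + 3*u + 10) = (u - 1)*(u + 1)*(u^2 - 7*u + 10) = (u - 2)*(u - 1)*(u + 1)*(u - 5)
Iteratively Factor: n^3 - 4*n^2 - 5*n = (n)*(n^2 - 4*n - 5) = n*(n - 5)*(n + 1)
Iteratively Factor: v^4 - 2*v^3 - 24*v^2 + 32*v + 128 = (v + 2)*(v^3 - 4*v^2 - 16*v + 64) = (v - 4)*(v + 2)*(v^2 - 16) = (v - 4)*(v + 2)*(v + 4)*(v - 4)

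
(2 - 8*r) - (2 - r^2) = r^2 - 8*r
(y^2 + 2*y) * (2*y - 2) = 2*y^3 + 2*y^2 - 4*y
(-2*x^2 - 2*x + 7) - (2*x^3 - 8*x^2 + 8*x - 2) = -2*x^3 + 6*x^2 - 10*x + 9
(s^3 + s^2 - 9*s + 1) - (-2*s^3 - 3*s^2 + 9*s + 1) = 3*s^3 + 4*s^2 - 18*s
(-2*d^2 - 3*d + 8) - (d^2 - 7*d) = -3*d^2 + 4*d + 8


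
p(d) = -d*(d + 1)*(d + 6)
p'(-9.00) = -123.00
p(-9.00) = 216.00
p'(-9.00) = -123.00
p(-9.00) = 216.00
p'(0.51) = -13.92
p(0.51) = -5.01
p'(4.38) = -124.87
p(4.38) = -244.60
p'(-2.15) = 10.23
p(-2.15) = -9.52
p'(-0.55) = 0.79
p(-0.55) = 1.35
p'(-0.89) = 4.08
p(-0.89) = 0.50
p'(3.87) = -105.11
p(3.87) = -186.02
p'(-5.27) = -15.54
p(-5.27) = -16.43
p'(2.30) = -54.07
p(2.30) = -63.00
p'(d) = -d*(d + 1) - d*(d + 6) - (d + 1)*(d + 6)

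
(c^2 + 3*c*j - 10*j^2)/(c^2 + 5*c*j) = (c - 2*j)/c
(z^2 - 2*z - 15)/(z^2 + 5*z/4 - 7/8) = 8*(z^2 - 2*z - 15)/(8*z^2 + 10*z - 7)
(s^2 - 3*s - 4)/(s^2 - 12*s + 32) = (s + 1)/(s - 8)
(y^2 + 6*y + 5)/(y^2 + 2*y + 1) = (y + 5)/(y + 1)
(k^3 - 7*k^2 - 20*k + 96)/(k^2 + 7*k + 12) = (k^2 - 11*k + 24)/(k + 3)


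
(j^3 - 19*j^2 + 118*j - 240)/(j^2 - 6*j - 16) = (j^2 - 11*j + 30)/(j + 2)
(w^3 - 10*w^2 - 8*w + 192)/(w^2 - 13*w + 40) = (w^2 - 2*w - 24)/(w - 5)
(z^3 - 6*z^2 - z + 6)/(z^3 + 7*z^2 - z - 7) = (z - 6)/(z + 7)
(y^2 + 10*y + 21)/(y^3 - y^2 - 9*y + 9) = (y + 7)/(y^2 - 4*y + 3)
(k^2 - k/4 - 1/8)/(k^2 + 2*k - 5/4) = (4*k + 1)/(2*(2*k + 5))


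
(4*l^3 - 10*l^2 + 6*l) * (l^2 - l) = 4*l^5 - 14*l^4 + 16*l^3 - 6*l^2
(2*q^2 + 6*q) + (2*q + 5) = 2*q^2 + 8*q + 5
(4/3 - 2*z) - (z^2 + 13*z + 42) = -z^2 - 15*z - 122/3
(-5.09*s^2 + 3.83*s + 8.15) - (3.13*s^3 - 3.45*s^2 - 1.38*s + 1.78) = -3.13*s^3 - 1.64*s^2 + 5.21*s + 6.37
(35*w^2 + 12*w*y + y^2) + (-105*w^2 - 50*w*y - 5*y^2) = -70*w^2 - 38*w*y - 4*y^2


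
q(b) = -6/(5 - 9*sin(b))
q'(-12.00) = -1561.22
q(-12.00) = -35.12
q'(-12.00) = -1561.22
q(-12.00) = -35.12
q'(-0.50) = -0.55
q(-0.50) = -0.64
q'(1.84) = 1.06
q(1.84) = 1.63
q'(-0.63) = -0.41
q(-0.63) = -0.58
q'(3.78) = 0.40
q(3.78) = -0.58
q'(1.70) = 0.45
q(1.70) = 1.53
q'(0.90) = -7.99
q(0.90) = 2.93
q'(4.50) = 0.06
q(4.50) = -0.43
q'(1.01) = -4.18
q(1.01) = 2.29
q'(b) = -54*cos(b)/(5 - 9*sin(b))^2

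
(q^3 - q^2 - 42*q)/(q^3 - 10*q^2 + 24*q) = (q^2 - q - 42)/(q^2 - 10*q + 24)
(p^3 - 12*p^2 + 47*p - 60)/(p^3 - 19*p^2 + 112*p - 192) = (p^2 - 9*p + 20)/(p^2 - 16*p + 64)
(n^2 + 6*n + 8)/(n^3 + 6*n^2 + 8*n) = 1/n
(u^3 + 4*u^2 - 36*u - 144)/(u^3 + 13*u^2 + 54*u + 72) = (u - 6)/(u + 3)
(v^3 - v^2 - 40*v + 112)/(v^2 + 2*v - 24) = (v^2 + 3*v - 28)/(v + 6)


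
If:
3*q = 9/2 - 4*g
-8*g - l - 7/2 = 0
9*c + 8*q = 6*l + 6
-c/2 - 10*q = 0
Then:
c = -345/52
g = 729/832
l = -1093/104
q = 69/208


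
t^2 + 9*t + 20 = (t + 4)*(t + 5)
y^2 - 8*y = y*(y - 8)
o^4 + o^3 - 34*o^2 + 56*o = o*(o - 4)*(o - 2)*(o + 7)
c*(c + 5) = c^2 + 5*c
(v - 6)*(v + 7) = v^2 + v - 42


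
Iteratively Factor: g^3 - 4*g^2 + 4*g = (g - 2)*(g^2 - 2*g) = (g - 2)^2*(g)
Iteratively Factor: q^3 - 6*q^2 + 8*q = (q - 2)*(q^2 - 4*q) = (q - 4)*(q - 2)*(q)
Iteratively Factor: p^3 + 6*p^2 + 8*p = (p + 2)*(p^2 + 4*p) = (p + 2)*(p + 4)*(p)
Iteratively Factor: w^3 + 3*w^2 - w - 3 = (w + 1)*(w^2 + 2*w - 3) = (w - 1)*(w + 1)*(w + 3)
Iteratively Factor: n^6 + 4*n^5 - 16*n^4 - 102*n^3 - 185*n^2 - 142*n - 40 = (n + 2)*(n^5 + 2*n^4 - 20*n^3 - 62*n^2 - 61*n - 20) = (n - 5)*(n + 2)*(n^4 + 7*n^3 + 15*n^2 + 13*n + 4) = (n - 5)*(n + 1)*(n + 2)*(n^3 + 6*n^2 + 9*n + 4) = (n - 5)*(n + 1)^2*(n + 2)*(n^2 + 5*n + 4) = (n - 5)*(n + 1)^3*(n + 2)*(n + 4)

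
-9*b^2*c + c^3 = c*(-3*b + c)*(3*b + c)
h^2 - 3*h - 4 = (h - 4)*(h + 1)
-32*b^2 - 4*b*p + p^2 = (-8*b + p)*(4*b + p)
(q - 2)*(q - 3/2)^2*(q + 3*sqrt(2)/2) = q^4 - 5*q^3 + 3*sqrt(2)*q^3/2 - 15*sqrt(2)*q^2/2 + 33*q^2/4 - 9*q/2 + 99*sqrt(2)*q/8 - 27*sqrt(2)/4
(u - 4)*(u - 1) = u^2 - 5*u + 4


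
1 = 1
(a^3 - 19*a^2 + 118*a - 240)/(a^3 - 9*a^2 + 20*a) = (a^2 - 14*a + 48)/(a*(a - 4))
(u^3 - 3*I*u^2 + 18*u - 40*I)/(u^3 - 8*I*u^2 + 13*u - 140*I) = (u - 2*I)/(u - 7*I)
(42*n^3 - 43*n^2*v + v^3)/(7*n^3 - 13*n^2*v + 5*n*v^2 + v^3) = (-6*n + v)/(-n + v)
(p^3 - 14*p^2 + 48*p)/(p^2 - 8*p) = p - 6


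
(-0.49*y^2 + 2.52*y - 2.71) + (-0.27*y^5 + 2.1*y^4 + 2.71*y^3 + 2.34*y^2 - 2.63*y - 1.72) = -0.27*y^5 + 2.1*y^4 + 2.71*y^3 + 1.85*y^2 - 0.11*y - 4.43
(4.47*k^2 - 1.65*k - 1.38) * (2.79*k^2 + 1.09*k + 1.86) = 12.4713*k^4 + 0.268800000000001*k^3 + 2.6655*k^2 - 4.5732*k - 2.5668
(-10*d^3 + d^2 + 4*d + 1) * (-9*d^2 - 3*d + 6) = 90*d^5 + 21*d^4 - 99*d^3 - 15*d^2 + 21*d + 6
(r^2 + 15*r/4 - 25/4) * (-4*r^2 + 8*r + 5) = -4*r^4 - 7*r^3 + 60*r^2 - 125*r/4 - 125/4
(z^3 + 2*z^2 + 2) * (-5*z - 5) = -5*z^4 - 15*z^3 - 10*z^2 - 10*z - 10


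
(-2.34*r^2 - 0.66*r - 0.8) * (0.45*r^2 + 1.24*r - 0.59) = -1.053*r^4 - 3.1986*r^3 + 0.2022*r^2 - 0.6026*r + 0.472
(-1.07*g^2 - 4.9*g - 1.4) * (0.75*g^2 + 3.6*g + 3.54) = -0.8025*g^4 - 7.527*g^3 - 22.4778*g^2 - 22.386*g - 4.956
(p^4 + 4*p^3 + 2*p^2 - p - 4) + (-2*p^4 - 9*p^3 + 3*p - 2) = -p^4 - 5*p^3 + 2*p^2 + 2*p - 6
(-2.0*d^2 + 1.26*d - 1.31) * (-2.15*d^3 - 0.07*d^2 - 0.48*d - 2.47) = 4.3*d^5 - 2.569*d^4 + 3.6883*d^3 + 4.4269*d^2 - 2.4834*d + 3.2357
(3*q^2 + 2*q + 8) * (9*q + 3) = 27*q^3 + 27*q^2 + 78*q + 24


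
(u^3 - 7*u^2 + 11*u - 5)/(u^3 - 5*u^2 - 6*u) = (-u^3 + 7*u^2 - 11*u + 5)/(u*(-u^2 + 5*u + 6))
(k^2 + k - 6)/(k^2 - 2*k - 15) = (k - 2)/(k - 5)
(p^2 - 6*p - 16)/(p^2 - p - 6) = (p - 8)/(p - 3)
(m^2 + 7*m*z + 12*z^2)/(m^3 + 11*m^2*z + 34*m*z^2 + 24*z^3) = (m + 3*z)/(m^2 + 7*m*z + 6*z^2)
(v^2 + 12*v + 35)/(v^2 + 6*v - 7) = (v + 5)/(v - 1)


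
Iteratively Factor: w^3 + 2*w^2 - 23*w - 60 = (w - 5)*(w^2 + 7*w + 12) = (w - 5)*(w + 4)*(w + 3)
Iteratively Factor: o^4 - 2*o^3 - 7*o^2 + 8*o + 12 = (o + 2)*(o^3 - 4*o^2 + o + 6) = (o + 1)*(o + 2)*(o^2 - 5*o + 6) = (o - 2)*(o + 1)*(o + 2)*(o - 3)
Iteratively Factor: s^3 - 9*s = (s)*(s^2 - 9) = s*(s - 3)*(s + 3)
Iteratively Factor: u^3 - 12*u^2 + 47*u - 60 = (u - 4)*(u^2 - 8*u + 15) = (u - 5)*(u - 4)*(u - 3)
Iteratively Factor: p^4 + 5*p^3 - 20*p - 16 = (p - 2)*(p^3 + 7*p^2 + 14*p + 8) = (p - 2)*(p + 1)*(p^2 + 6*p + 8) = (p - 2)*(p + 1)*(p + 4)*(p + 2)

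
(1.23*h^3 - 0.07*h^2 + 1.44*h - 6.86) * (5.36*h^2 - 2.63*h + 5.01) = 6.5928*h^5 - 3.6101*h^4 + 14.0648*h^3 - 40.9075*h^2 + 25.2562*h - 34.3686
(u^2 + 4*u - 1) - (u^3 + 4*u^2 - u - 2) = -u^3 - 3*u^2 + 5*u + 1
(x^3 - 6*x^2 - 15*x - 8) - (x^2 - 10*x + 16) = x^3 - 7*x^2 - 5*x - 24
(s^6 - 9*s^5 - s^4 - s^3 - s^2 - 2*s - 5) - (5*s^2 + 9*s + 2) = s^6 - 9*s^5 - s^4 - s^3 - 6*s^2 - 11*s - 7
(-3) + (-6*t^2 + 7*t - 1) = -6*t^2 + 7*t - 4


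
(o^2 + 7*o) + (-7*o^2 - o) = -6*o^2 + 6*o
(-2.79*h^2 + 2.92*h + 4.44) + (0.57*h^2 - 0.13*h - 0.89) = -2.22*h^2 + 2.79*h + 3.55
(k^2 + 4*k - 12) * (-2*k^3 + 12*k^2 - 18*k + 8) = -2*k^5 + 4*k^4 + 54*k^3 - 208*k^2 + 248*k - 96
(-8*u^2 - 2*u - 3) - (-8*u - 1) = -8*u^2 + 6*u - 2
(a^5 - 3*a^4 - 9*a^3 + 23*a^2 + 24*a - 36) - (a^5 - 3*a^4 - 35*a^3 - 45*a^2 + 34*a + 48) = 26*a^3 + 68*a^2 - 10*a - 84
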